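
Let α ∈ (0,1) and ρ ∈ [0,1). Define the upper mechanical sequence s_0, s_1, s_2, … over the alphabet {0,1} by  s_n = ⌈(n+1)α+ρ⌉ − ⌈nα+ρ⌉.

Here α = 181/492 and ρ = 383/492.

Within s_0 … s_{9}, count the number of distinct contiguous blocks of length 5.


t_n = ⌈(n·181+383)/492⌉ for n = 0 … 10:
  n=0…9: ⌈383/492⌉=1 ⌈564/492⌉=2 ⌈745/492⌉=2 ⌈926/492⌉=2 ⌈1107/492⌉=3 ⌈1288/492⌉=3 ⌈1469/492⌉=3 ⌈1650/492⌉=4 ⌈1831/492⌉=4 ⌈2012/492⌉=5
  n=10: ⌈2193/492⌉=5
s_n = t_(n+1) − t_n for n = 0 … 9 gives
prefix = 1001001010
slide a length-5 window over [0..4] … [5..9] (6 windows); first occurrence of each distinct factor:
  [  0..  4] 10010
  [  1..  5] 00100
  [  2..  6] 01001
  [  4..  8] 00101
  [  5..  9] 01010
  (the other 1 window repeats one of these)
distinct factors: {00100, 00101, 01001, 01010, 10010}
count = 5  (Sturmian bound for length 5 is 6)

5


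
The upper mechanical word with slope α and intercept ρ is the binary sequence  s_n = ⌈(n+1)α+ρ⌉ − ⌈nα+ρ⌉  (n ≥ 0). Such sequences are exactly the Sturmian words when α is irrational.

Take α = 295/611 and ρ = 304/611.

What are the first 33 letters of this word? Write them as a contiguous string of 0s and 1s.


n=0: ⌈(1·295+304)/611⌉ − ⌈(0·295+304)/611⌉ = ⌈599/611⌉ − ⌈304/611⌉ = 1 − 1 = 0
n=1: ⌈(2·295+304)/611⌉ − ⌈(1·295+304)/611⌉ = ⌈894/611⌉ − ⌈599/611⌉ = 2 − 1 = 1
n=2: ⌈(3·295+304)/611⌉ − ⌈(2·295+304)/611⌉ = ⌈1189/611⌉ − ⌈894/611⌉ = 2 − 2 = 0
n=3: ⌈(4·295+304)/611⌉ − ⌈(3·295+304)/611⌉ = ⌈1484/611⌉ − ⌈1189/611⌉ = 3 − 2 = 1
n=4: ⌈(5·295+304)/611⌉ − ⌈(4·295+304)/611⌉ = ⌈1779/611⌉ − ⌈1484/611⌉ = 3 − 3 = 0
n=5: ⌈(6·295+304)/611⌉ − ⌈(5·295+304)/611⌉ = ⌈2074/611⌉ − ⌈1779/611⌉ = 4 − 3 = 1
n=6: ⌈(7·295+304)/611⌉ − ⌈(6·295+304)/611⌉ = ⌈2369/611⌉ − ⌈2074/611⌉ = 4 − 4 = 0
n=7: ⌈(8·295+304)/611⌉ − ⌈(7·295+304)/611⌉ = ⌈2664/611⌉ − ⌈2369/611⌉ = 5 − 4 = 1
n=8: ⌈(9·295+304)/611⌉ − ⌈(8·295+304)/611⌉ = ⌈2959/611⌉ − ⌈2664/611⌉ = 5 − 5 = 0
n=9: ⌈(10·295+304)/611⌉ − ⌈(9·295+304)/611⌉ = ⌈3254/611⌉ − ⌈2959/611⌉ = 6 − 5 = 1
n=10: ⌈(11·295+304)/611⌉ − ⌈(10·295+304)/611⌉ = ⌈3549/611⌉ − ⌈3254/611⌉ = 6 − 6 = 0
n=11: ⌈(12·295+304)/611⌉ − ⌈(11·295+304)/611⌉ = ⌈3844/611⌉ − ⌈3549/611⌉ = 7 − 6 = 1
n=12: ⌈(13·295+304)/611⌉ − ⌈(12·295+304)/611⌉ = ⌈4139/611⌉ − ⌈3844/611⌉ = 7 − 7 = 0
n=13: ⌈(14·295+304)/611⌉ − ⌈(13·295+304)/611⌉ = ⌈4434/611⌉ − ⌈4139/611⌉ = 8 − 7 = 1
n=14: ⌈(15·295+304)/611⌉ − ⌈(14·295+304)/611⌉ = ⌈4729/611⌉ − ⌈4434/611⌉ = 8 − 8 = 0
n=15: ⌈(16·295+304)/611⌉ − ⌈(15·295+304)/611⌉ = ⌈5024/611⌉ − ⌈4729/611⌉ = 9 − 8 = 1
n=16: ⌈(17·295+304)/611⌉ − ⌈(16·295+304)/611⌉ = ⌈5319/611⌉ − ⌈5024/611⌉ = 9 − 9 = 0
n=17: ⌈(18·295+304)/611⌉ − ⌈(17·295+304)/611⌉ = ⌈5614/611⌉ − ⌈5319/611⌉ = 10 − 9 = 1
n=18: ⌈(19·295+304)/611⌉ − ⌈(18·295+304)/611⌉ = ⌈5909/611⌉ − ⌈5614/611⌉ = 10 − 10 = 0
n=19: ⌈(20·295+304)/611⌉ − ⌈(19·295+304)/611⌉ = ⌈6204/611⌉ − ⌈5909/611⌉ = 11 − 10 = 1
n=20: ⌈(21·295+304)/611⌉ − ⌈(20·295+304)/611⌉ = ⌈6499/611⌉ − ⌈6204/611⌉ = 11 − 11 = 0
n=21: ⌈(22·295+304)/611⌉ − ⌈(21·295+304)/611⌉ = ⌈6794/611⌉ − ⌈6499/611⌉ = 12 − 11 = 1
n=22: ⌈(23·295+304)/611⌉ − ⌈(22·295+304)/611⌉ = ⌈7089/611⌉ − ⌈6794/611⌉ = 12 − 12 = 0
n=23: ⌈(24·295+304)/611⌉ − ⌈(23·295+304)/611⌉ = ⌈7384/611⌉ − ⌈7089/611⌉ = 13 − 12 = 1
n=24: ⌈(25·295+304)/611⌉ − ⌈(24·295+304)/611⌉ = ⌈7679/611⌉ − ⌈7384/611⌉ = 13 − 13 = 0
n=25: ⌈(26·295+304)/611⌉ − ⌈(25·295+304)/611⌉ = ⌈7974/611⌉ − ⌈7679/611⌉ = 14 − 13 = 1
n=26: ⌈(27·295+304)/611⌉ − ⌈(26·295+304)/611⌉ = ⌈8269/611⌉ − ⌈7974/611⌉ = 14 − 14 = 0
n=27: ⌈(28·295+304)/611⌉ − ⌈(27·295+304)/611⌉ = ⌈8564/611⌉ − ⌈8269/611⌉ = 15 − 14 = 1
n=28: ⌈(29·295+304)/611⌉ − ⌈(28·295+304)/611⌉ = ⌈8859/611⌉ − ⌈8564/611⌉ = 15 − 15 = 0
n=29: ⌈(30·295+304)/611⌉ − ⌈(29·295+304)/611⌉ = ⌈9154/611⌉ − ⌈8859/611⌉ = 15 − 15 = 0
n=30: ⌈(31·295+304)/611⌉ − ⌈(30·295+304)/611⌉ = ⌈9449/611⌉ − ⌈9154/611⌉ = 16 − 15 = 1
n=31: ⌈(32·295+304)/611⌉ − ⌈(31·295+304)/611⌉ = ⌈9744/611⌉ − ⌈9449/611⌉ = 16 − 16 = 0
n=32: ⌈(33·295+304)/611⌉ − ⌈(32·295+304)/611⌉ = ⌈10039/611⌉ − ⌈9744/611⌉ = 17 − 16 = 1

010101010101010101010101010100101


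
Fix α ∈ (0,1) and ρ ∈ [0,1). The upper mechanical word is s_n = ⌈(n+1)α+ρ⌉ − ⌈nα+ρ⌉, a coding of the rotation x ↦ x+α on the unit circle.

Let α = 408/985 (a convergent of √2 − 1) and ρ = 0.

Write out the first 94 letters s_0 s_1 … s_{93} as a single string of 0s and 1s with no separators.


1010100101001010100101001010100101001010010101001010010101001010010100101010010100101010010100

n=0: ⌈(1·408)/985⌉ − ⌈(0·408)/985⌉ = ⌈408/985⌉ − ⌈0/985⌉ = 1 − 0 = 1
n=1: ⌈(2·408)/985⌉ − ⌈(1·408)/985⌉ = ⌈816/985⌉ − ⌈408/985⌉ = 1 − 1 = 0
n=2: ⌈(3·408)/985⌉ − ⌈(2·408)/985⌉ = ⌈1224/985⌉ − ⌈816/985⌉ = 2 − 1 = 1
n=3: ⌈(4·408)/985⌉ − ⌈(3·408)/985⌉ = ⌈1632/985⌉ − ⌈1224/985⌉ = 2 − 2 = 0
n=4: ⌈(5·408)/985⌉ − ⌈(4·408)/985⌉ = ⌈2040/985⌉ − ⌈1632/985⌉ = 3 − 2 = 1
n=5: ⌈(6·408)/985⌉ − ⌈(5·408)/985⌉ = ⌈2448/985⌉ − ⌈2040/985⌉ = 3 − 3 = 0
n=6: ⌈(7·408)/985⌉ − ⌈(6·408)/985⌉ = ⌈2856/985⌉ − ⌈2448/985⌉ = 3 − 3 = 0
n=7: ⌈(8·408)/985⌉ − ⌈(7·408)/985⌉ = ⌈3264/985⌉ − ⌈2856/985⌉ = 4 − 3 = 1
n=8: ⌈(9·408)/985⌉ − ⌈(8·408)/985⌉ = ⌈3672/985⌉ − ⌈3264/985⌉ = 4 − 4 = 0
n=9: ⌈(10·408)/985⌉ − ⌈(9·408)/985⌉ = ⌈4080/985⌉ − ⌈3672/985⌉ = 5 − 4 = 1
n=10: ⌈(11·408)/985⌉ − ⌈(10·408)/985⌉ = ⌈4488/985⌉ − ⌈4080/985⌉ = 5 − 5 = 0
n=11: ⌈(12·408)/985⌉ − ⌈(11·408)/985⌉ = ⌈4896/985⌉ − ⌈4488/985⌉ = 5 − 5 = 0
n=12: ⌈(13·408)/985⌉ − ⌈(12·408)/985⌉ = ⌈5304/985⌉ − ⌈4896/985⌉ = 6 − 5 = 1
n=13: ⌈(14·408)/985⌉ − ⌈(13·408)/985⌉ = ⌈5712/985⌉ − ⌈5304/985⌉ = 6 − 6 = 0
n=14: ⌈(15·408)/985⌉ − ⌈(14·408)/985⌉ = ⌈6120/985⌉ − ⌈5712/985⌉ = 7 − 6 = 1
n=15: ⌈(16·408)/985⌉ − ⌈(15·408)/985⌉ = ⌈6528/985⌉ − ⌈6120/985⌉ = 7 − 7 = 0
n=16: ⌈(17·408)/985⌉ − ⌈(16·408)/985⌉ = ⌈6936/985⌉ − ⌈6528/985⌉ = 8 − 7 = 1
n=17: ⌈(18·408)/985⌉ − ⌈(17·408)/985⌉ = ⌈7344/985⌉ − ⌈6936/985⌉ = 8 − 8 = 0
n=18: ⌈(19·408)/985⌉ − ⌈(18·408)/985⌉ = ⌈7752/985⌉ − ⌈7344/985⌉ = 8 − 8 = 0
n=19: ⌈(20·408)/985⌉ − ⌈(19·408)/985⌉ = ⌈8160/985⌉ − ⌈7752/985⌉ = 9 − 8 = 1
n=20: ⌈(21·408)/985⌉ − ⌈(20·408)/985⌉ = ⌈8568/985⌉ − ⌈8160/985⌉ = 9 − 9 = 0
n=21: ⌈(22·408)/985⌉ − ⌈(21·408)/985⌉ = ⌈8976/985⌉ − ⌈8568/985⌉ = 10 − 9 = 1
n=22: ⌈(23·408)/985⌉ − ⌈(22·408)/985⌉ = ⌈9384/985⌉ − ⌈8976/985⌉ = 10 − 10 = 0
n=23: ⌈(24·408)/985⌉ − ⌈(23·408)/985⌉ = ⌈9792/985⌉ − ⌈9384/985⌉ = 10 − 10 = 0
n=24: ⌈(25·408)/985⌉ − ⌈(24·408)/985⌉ = ⌈10200/985⌉ − ⌈9792/985⌉ = 11 − 10 = 1
n=25: ⌈(26·408)/985⌉ − ⌈(25·408)/985⌉ = ⌈10608/985⌉ − ⌈10200/985⌉ = 11 − 11 = 0
n=26: ⌈(27·408)/985⌉ − ⌈(26·408)/985⌉ = ⌈11016/985⌉ − ⌈10608/985⌉ = 12 − 11 = 1
n=27: ⌈(28·408)/985⌉ − ⌈(27·408)/985⌉ = ⌈11424/985⌉ − ⌈11016/985⌉ = 12 − 12 = 0
n=28: ⌈(29·408)/985⌉ − ⌈(28·408)/985⌉ = ⌈11832/985⌉ − ⌈11424/985⌉ = 13 − 12 = 1
n=29: ⌈(30·408)/985⌉ − ⌈(29·408)/985⌉ = ⌈12240/985⌉ − ⌈11832/985⌉ = 13 − 13 = 0
n=30: ⌈(31·408)/985⌉ − ⌈(30·408)/985⌉ = ⌈12648/985⌉ − ⌈12240/985⌉ = 13 − 13 = 0
n=31: ⌈(32·408)/985⌉ − ⌈(31·408)/985⌉ = ⌈13056/985⌉ − ⌈12648/985⌉ = 14 − 13 = 1
n=32: ⌈(33·408)/985⌉ − ⌈(32·408)/985⌉ = ⌈13464/985⌉ − ⌈13056/985⌉ = 14 − 14 = 0
n=33: ⌈(34·408)/985⌉ − ⌈(33·408)/985⌉ = ⌈13872/985⌉ − ⌈13464/985⌉ = 15 − 14 = 1
n=34: ⌈(35·408)/985⌉ − ⌈(34·408)/985⌉ = ⌈14280/985⌉ − ⌈13872/985⌉ = 15 − 15 = 0
n=35: ⌈(36·408)/985⌉ − ⌈(35·408)/985⌉ = ⌈14688/985⌉ − ⌈14280/985⌉ = 15 − 15 = 0
n=36: ⌈(37·408)/985⌉ − ⌈(36·408)/985⌉ = ⌈15096/985⌉ − ⌈14688/985⌉ = 16 − 15 = 1
n=37: ⌈(38·408)/985⌉ − ⌈(37·408)/985⌉ = ⌈15504/985⌉ − ⌈15096/985⌉ = 16 − 16 = 0
n=38: ⌈(39·408)/985⌉ − ⌈(38·408)/985⌉ = ⌈15912/985⌉ − ⌈15504/985⌉ = 17 − 16 = 1
n=39: ⌈(40·408)/985⌉ − ⌈(39·408)/985⌉ = ⌈16320/985⌉ − ⌈15912/985⌉ = 17 − 17 = 0
n=40: ⌈(41·408)/985⌉ − ⌈(40·408)/985⌉ = ⌈16728/985⌉ − ⌈16320/985⌉ = 17 − 17 = 0
n=41: ⌈(42·408)/985⌉ − ⌈(41·408)/985⌉ = ⌈17136/985⌉ − ⌈16728/985⌉ = 18 − 17 = 1
n=42: ⌈(43·408)/985⌉ − ⌈(42·408)/985⌉ = ⌈17544/985⌉ − ⌈17136/985⌉ = 18 − 18 = 0
n=43: ⌈(44·408)/985⌉ − ⌈(43·408)/985⌉ = ⌈17952/985⌉ − ⌈17544/985⌉ = 19 − 18 = 1
n=44: ⌈(45·408)/985⌉ − ⌈(44·408)/985⌉ = ⌈18360/985⌉ − ⌈17952/985⌉ = 19 − 19 = 0
n=45: ⌈(46·408)/985⌉ − ⌈(45·408)/985⌉ = ⌈18768/985⌉ − ⌈18360/985⌉ = 20 − 19 = 1
n=46: ⌈(47·408)/985⌉ − ⌈(46·408)/985⌉ = ⌈19176/985⌉ − ⌈18768/985⌉ = 20 − 20 = 0
n=47: ⌈(48·408)/985⌉ − ⌈(47·408)/985⌉ = ⌈19584/985⌉ − ⌈19176/985⌉ = 20 − 20 = 0
n=48: ⌈(49·408)/985⌉ − ⌈(48·408)/985⌉ = ⌈19992/985⌉ − ⌈19584/985⌉ = 21 − 20 = 1
n=49: ⌈(50·408)/985⌉ − ⌈(49·408)/985⌉ = ⌈20400/985⌉ − ⌈19992/985⌉ = 21 − 21 = 0
n=50: ⌈(51·408)/985⌉ − ⌈(50·408)/985⌉ = ⌈20808/985⌉ − ⌈20400/985⌉ = 22 − 21 = 1
n=51: ⌈(52·408)/985⌉ − ⌈(51·408)/985⌉ = ⌈21216/985⌉ − ⌈20808/985⌉ = 22 − 22 = 0
n=52: ⌈(53·408)/985⌉ − ⌈(52·408)/985⌉ = ⌈21624/985⌉ − ⌈21216/985⌉ = 22 − 22 = 0
n=53: ⌈(54·408)/985⌉ − ⌈(53·408)/985⌉ = ⌈22032/985⌉ − ⌈21624/985⌉ = 23 − 22 = 1
n=54: ⌈(55·408)/985⌉ − ⌈(54·408)/985⌉ = ⌈22440/985⌉ − ⌈22032/985⌉ = 23 − 23 = 0
n=55: ⌈(56·408)/985⌉ − ⌈(55·408)/985⌉ = ⌈22848/985⌉ − ⌈22440/985⌉ = 24 − 23 = 1
n=56: ⌈(57·408)/985⌉ − ⌈(56·408)/985⌉ = ⌈23256/985⌉ − ⌈22848/985⌉ = 24 − 24 = 0
n=57: ⌈(58·408)/985⌉ − ⌈(57·408)/985⌉ = ⌈23664/985⌉ − ⌈23256/985⌉ = 25 − 24 = 1
n=58: ⌈(59·408)/985⌉ − ⌈(58·408)/985⌉ = ⌈24072/985⌉ − ⌈23664/985⌉ = 25 − 25 = 0
n=59: ⌈(60·408)/985⌉ − ⌈(59·408)/985⌉ = ⌈24480/985⌉ − ⌈24072/985⌉ = 25 − 25 = 0
n=60: ⌈(61·408)/985⌉ − ⌈(60·408)/985⌉ = ⌈24888/985⌉ − ⌈24480/985⌉ = 26 − 25 = 1
n=61: ⌈(62·408)/985⌉ − ⌈(61·408)/985⌉ = ⌈25296/985⌉ − ⌈24888/985⌉ = 26 − 26 = 0
n=62: ⌈(63·408)/985⌉ − ⌈(62·408)/985⌉ = ⌈25704/985⌉ − ⌈25296/985⌉ = 27 − 26 = 1
n=63: ⌈(64·408)/985⌉ − ⌈(63·408)/985⌉ = ⌈26112/985⌉ − ⌈25704/985⌉ = 27 − 27 = 0
n=64: ⌈(65·408)/985⌉ − ⌈(64·408)/985⌉ = ⌈26520/985⌉ − ⌈26112/985⌉ = 27 − 27 = 0
n=65: ⌈(66·408)/985⌉ − ⌈(65·408)/985⌉ = ⌈26928/985⌉ − ⌈26520/985⌉ = 28 − 27 = 1
n=66: ⌈(67·408)/985⌉ − ⌈(66·408)/985⌉ = ⌈27336/985⌉ − ⌈26928/985⌉ = 28 − 28 = 0
n=67: ⌈(68·408)/985⌉ − ⌈(67·408)/985⌉ = ⌈27744/985⌉ − ⌈27336/985⌉ = 29 − 28 = 1
n=68: ⌈(69·408)/985⌉ − ⌈(68·408)/985⌉ = ⌈28152/985⌉ − ⌈27744/985⌉ = 29 − 29 = 0
n=69: ⌈(70·408)/985⌉ − ⌈(69·408)/985⌉ = ⌈28560/985⌉ − ⌈28152/985⌉ = 29 − 29 = 0
n=70: ⌈(71·408)/985⌉ − ⌈(70·408)/985⌉ = ⌈28968/985⌉ − ⌈28560/985⌉ = 30 − 29 = 1
n=71: ⌈(72·408)/985⌉ − ⌈(71·408)/985⌉ = ⌈29376/985⌉ − ⌈28968/985⌉ = 30 − 30 = 0
n=72: ⌈(73·408)/985⌉ − ⌈(72·408)/985⌉ = ⌈29784/985⌉ − ⌈29376/985⌉ = 31 − 30 = 1
n=73: ⌈(74·408)/985⌉ − ⌈(73·408)/985⌉ = ⌈30192/985⌉ − ⌈29784/985⌉ = 31 − 31 = 0
n=74: ⌈(75·408)/985⌉ − ⌈(74·408)/985⌉ = ⌈30600/985⌉ − ⌈30192/985⌉ = 32 − 31 = 1
n=75: ⌈(76·408)/985⌉ − ⌈(75·408)/985⌉ = ⌈31008/985⌉ − ⌈30600/985⌉ = 32 − 32 = 0
n=76: ⌈(77·408)/985⌉ − ⌈(76·408)/985⌉ = ⌈31416/985⌉ − ⌈31008/985⌉ = 32 − 32 = 0
n=77: ⌈(78·408)/985⌉ − ⌈(77·408)/985⌉ = ⌈31824/985⌉ − ⌈31416/985⌉ = 33 − 32 = 1
n=78: ⌈(79·408)/985⌉ − ⌈(78·408)/985⌉ = ⌈32232/985⌉ − ⌈31824/985⌉ = 33 − 33 = 0
n=79: ⌈(80·408)/985⌉ − ⌈(79·408)/985⌉ = ⌈32640/985⌉ − ⌈32232/985⌉ = 34 − 33 = 1
n=80: ⌈(81·408)/985⌉ − ⌈(80·408)/985⌉ = ⌈33048/985⌉ − ⌈32640/985⌉ = 34 − 34 = 0
n=81: ⌈(82·408)/985⌉ − ⌈(81·408)/985⌉ = ⌈33456/985⌉ − ⌈33048/985⌉ = 34 − 34 = 0
n=82: ⌈(83·408)/985⌉ − ⌈(82·408)/985⌉ = ⌈33864/985⌉ − ⌈33456/985⌉ = 35 − 34 = 1
n=83: ⌈(84·408)/985⌉ − ⌈(83·408)/985⌉ = ⌈34272/985⌉ − ⌈33864/985⌉ = 35 − 35 = 0
n=84: ⌈(85·408)/985⌉ − ⌈(84·408)/985⌉ = ⌈34680/985⌉ − ⌈34272/985⌉ = 36 − 35 = 1
n=85: ⌈(86·408)/985⌉ − ⌈(85·408)/985⌉ = ⌈35088/985⌉ − ⌈34680/985⌉ = 36 − 36 = 0
n=86: ⌈(87·408)/985⌉ − ⌈(86·408)/985⌉ = ⌈35496/985⌉ − ⌈35088/985⌉ = 37 − 36 = 1
n=87: ⌈(88·408)/985⌉ − ⌈(87·408)/985⌉ = ⌈35904/985⌉ − ⌈35496/985⌉ = 37 − 37 = 0
n=88: ⌈(89·408)/985⌉ − ⌈(88·408)/985⌉ = ⌈36312/985⌉ − ⌈35904/985⌉ = 37 − 37 = 0
n=89: ⌈(90·408)/985⌉ − ⌈(89·408)/985⌉ = ⌈36720/985⌉ − ⌈36312/985⌉ = 38 − 37 = 1
n=90: ⌈(91·408)/985⌉ − ⌈(90·408)/985⌉ = ⌈37128/985⌉ − ⌈36720/985⌉ = 38 − 38 = 0
n=91: ⌈(92·408)/985⌉ − ⌈(91·408)/985⌉ = ⌈37536/985⌉ − ⌈37128/985⌉ = 39 − 38 = 1
n=92: ⌈(93·408)/985⌉ − ⌈(92·408)/985⌉ = ⌈37944/985⌉ − ⌈37536/985⌉ = 39 − 39 = 0
n=93: ⌈(94·408)/985⌉ − ⌈(93·408)/985⌉ = ⌈38352/985⌉ − ⌈37944/985⌉ = 39 − 39 = 0


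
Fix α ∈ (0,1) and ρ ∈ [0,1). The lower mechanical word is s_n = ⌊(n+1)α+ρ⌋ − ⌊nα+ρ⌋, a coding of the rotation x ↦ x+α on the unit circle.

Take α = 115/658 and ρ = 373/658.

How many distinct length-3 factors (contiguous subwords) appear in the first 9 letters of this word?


4

t_n = ⌊(n·115+373)/658⌋ for n = 0 … 9:
  n=0…9: ⌊373/658⌋=0 ⌊488/658⌋=0 ⌊603/658⌋=0 ⌊718/658⌋=1 ⌊833/658⌋=1 ⌊948/658⌋=1 ⌊1063/658⌋=1 ⌊1178/658⌋=1 ⌊1293/658⌋=1 ⌊1408/658⌋=2
s_n = t_(n+1) − t_n for n = 0 … 8 gives
prefix = 001000001
slide a length-3 window over [0..2] … [6..8] (7 windows); first occurrence of each distinct factor:
  [  0..  2] 001
  [  1..  3] 010
  [  2..  4] 100
  [  3..  5] 000
  (the other 3 windows repeat one of these)
distinct factors: {000, 001, 010, 100}
count = 4  (Sturmian bound for length 3 is 4)


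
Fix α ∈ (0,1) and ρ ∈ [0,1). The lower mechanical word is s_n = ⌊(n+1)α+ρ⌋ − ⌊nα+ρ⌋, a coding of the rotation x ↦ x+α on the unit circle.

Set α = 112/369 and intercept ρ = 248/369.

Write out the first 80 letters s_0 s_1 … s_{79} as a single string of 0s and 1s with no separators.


01001001001000100100100010010010001001001001000100100100010010010010001001001000

n=0: ⌊(1·112+248)/369⌋ − ⌊(0·112+248)/369⌋ = ⌊360/369⌋ − ⌊248/369⌋ = 0 − 0 = 0
n=1: ⌊(2·112+248)/369⌋ − ⌊(1·112+248)/369⌋ = ⌊472/369⌋ − ⌊360/369⌋ = 1 − 0 = 1
n=2: ⌊(3·112+248)/369⌋ − ⌊(2·112+248)/369⌋ = ⌊584/369⌋ − ⌊472/369⌋ = 1 − 1 = 0
n=3: ⌊(4·112+248)/369⌋ − ⌊(3·112+248)/369⌋ = ⌊696/369⌋ − ⌊584/369⌋ = 1 − 1 = 0
n=4: ⌊(5·112+248)/369⌋ − ⌊(4·112+248)/369⌋ = ⌊808/369⌋ − ⌊696/369⌋ = 2 − 1 = 1
n=5: ⌊(6·112+248)/369⌋ − ⌊(5·112+248)/369⌋ = ⌊920/369⌋ − ⌊808/369⌋ = 2 − 2 = 0
n=6: ⌊(7·112+248)/369⌋ − ⌊(6·112+248)/369⌋ = ⌊1032/369⌋ − ⌊920/369⌋ = 2 − 2 = 0
n=7: ⌊(8·112+248)/369⌋ − ⌊(7·112+248)/369⌋ = ⌊1144/369⌋ − ⌊1032/369⌋ = 3 − 2 = 1
n=8: ⌊(9·112+248)/369⌋ − ⌊(8·112+248)/369⌋ = ⌊1256/369⌋ − ⌊1144/369⌋ = 3 − 3 = 0
n=9: ⌊(10·112+248)/369⌋ − ⌊(9·112+248)/369⌋ = ⌊1368/369⌋ − ⌊1256/369⌋ = 3 − 3 = 0
n=10: ⌊(11·112+248)/369⌋ − ⌊(10·112+248)/369⌋ = ⌊1480/369⌋ − ⌊1368/369⌋ = 4 − 3 = 1
n=11: ⌊(12·112+248)/369⌋ − ⌊(11·112+248)/369⌋ = ⌊1592/369⌋ − ⌊1480/369⌋ = 4 − 4 = 0
n=12: ⌊(13·112+248)/369⌋ − ⌊(12·112+248)/369⌋ = ⌊1704/369⌋ − ⌊1592/369⌋ = 4 − 4 = 0
n=13: ⌊(14·112+248)/369⌋ − ⌊(13·112+248)/369⌋ = ⌊1816/369⌋ − ⌊1704/369⌋ = 4 − 4 = 0
n=14: ⌊(15·112+248)/369⌋ − ⌊(14·112+248)/369⌋ = ⌊1928/369⌋ − ⌊1816/369⌋ = 5 − 4 = 1
n=15: ⌊(16·112+248)/369⌋ − ⌊(15·112+248)/369⌋ = ⌊2040/369⌋ − ⌊1928/369⌋ = 5 − 5 = 0
n=16: ⌊(17·112+248)/369⌋ − ⌊(16·112+248)/369⌋ = ⌊2152/369⌋ − ⌊2040/369⌋ = 5 − 5 = 0
n=17: ⌊(18·112+248)/369⌋ − ⌊(17·112+248)/369⌋ = ⌊2264/369⌋ − ⌊2152/369⌋ = 6 − 5 = 1
n=18: ⌊(19·112+248)/369⌋ − ⌊(18·112+248)/369⌋ = ⌊2376/369⌋ − ⌊2264/369⌋ = 6 − 6 = 0
n=19: ⌊(20·112+248)/369⌋ − ⌊(19·112+248)/369⌋ = ⌊2488/369⌋ − ⌊2376/369⌋ = 6 − 6 = 0
n=20: ⌊(21·112+248)/369⌋ − ⌊(20·112+248)/369⌋ = ⌊2600/369⌋ − ⌊2488/369⌋ = 7 − 6 = 1
n=21: ⌊(22·112+248)/369⌋ − ⌊(21·112+248)/369⌋ = ⌊2712/369⌋ − ⌊2600/369⌋ = 7 − 7 = 0
n=22: ⌊(23·112+248)/369⌋ − ⌊(22·112+248)/369⌋ = ⌊2824/369⌋ − ⌊2712/369⌋ = 7 − 7 = 0
n=23: ⌊(24·112+248)/369⌋ − ⌊(23·112+248)/369⌋ = ⌊2936/369⌋ − ⌊2824/369⌋ = 7 − 7 = 0
n=24: ⌊(25·112+248)/369⌋ − ⌊(24·112+248)/369⌋ = ⌊3048/369⌋ − ⌊2936/369⌋ = 8 − 7 = 1
n=25: ⌊(26·112+248)/369⌋ − ⌊(25·112+248)/369⌋ = ⌊3160/369⌋ − ⌊3048/369⌋ = 8 − 8 = 0
n=26: ⌊(27·112+248)/369⌋ − ⌊(26·112+248)/369⌋ = ⌊3272/369⌋ − ⌊3160/369⌋ = 8 − 8 = 0
n=27: ⌊(28·112+248)/369⌋ − ⌊(27·112+248)/369⌋ = ⌊3384/369⌋ − ⌊3272/369⌋ = 9 − 8 = 1
n=28: ⌊(29·112+248)/369⌋ − ⌊(28·112+248)/369⌋ = ⌊3496/369⌋ − ⌊3384/369⌋ = 9 − 9 = 0
n=29: ⌊(30·112+248)/369⌋ − ⌊(29·112+248)/369⌋ = ⌊3608/369⌋ − ⌊3496/369⌋ = 9 − 9 = 0
n=30: ⌊(31·112+248)/369⌋ − ⌊(30·112+248)/369⌋ = ⌊3720/369⌋ − ⌊3608/369⌋ = 10 − 9 = 1
n=31: ⌊(32·112+248)/369⌋ − ⌊(31·112+248)/369⌋ = ⌊3832/369⌋ − ⌊3720/369⌋ = 10 − 10 = 0
n=32: ⌊(33·112+248)/369⌋ − ⌊(32·112+248)/369⌋ = ⌊3944/369⌋ − ⌊3832/369⌋ = 10 − 10 = 0
n=33: ⌊(34·112+248)/369⌋ − ⌊(33·112+248)/369⌋ = ⌊4056/369⌋ − ⌊3944/369⌋ = 10 − 10 = 0
n=34: ⌊(35·112+248)/369⌋ − ⌊(34·112+248)/369⌋ = ⌊4168/369⌋ − ⌊4056/369⌋ = 11 − 10 = 1
n=35: ⌊(36·112+248)/369⌋ − ⌊(35·112+248)/369⌋ = ⌊4280/369⌋ − ⌊4168/369⌋ = 11 − 11 = 0
n=36: ⌊(37·112+248)/369⌋ − ⌊(36·112+248)/369⌋ = ⌊4392/369⌋ − ⌊4280/369⌋ = 11 − 11 = 0
n=37: ⌊(38·112+248)/369⌋ − ⌊(37·112+248)/369⌋ = ⌊4504/369⌋ − ⌊4392/369⌋ = 12 − 11 = 1
n=38: ⌊(39·112+248)/369⌋ − ⌊(38·112+248)/369⌋ = ⌊4616/369⌋ − ⌊4504/369⌋ = 12 − 12 = 0
n=39: ⌊(40·112+248)/369⌋ − ⌊(39·112+248)/369⌋ = ⌊4728/369⌋ − ⌊4616/369⌋ = 12 − 12 = 0
n=40: ⌊(41·112+248)/369⌋ − ⌊(40·112+248)/369⌋ = ⌊4840/369⌋ − ⌊4728/369⌋ = 13 − 12 = 1
n=41: ⌊(42·112+248)/369⌋ − ⌊(41·112+248)/369⌋ = ⌊4952/369⌋ − ⌊4840/369⌋ = 13 − 13 = 0
n=42: ⌊(43·112+248)/369⌋ − ⌊(42·112+248)/369⌋ = ⌊5064/369⌋ − ⌊4952/369⌋ = 13 − 13 = 0
n=43: ⌊(44·112+248)/369⌋ − ⌊(43·112+248)/369⌋ = ⌊5176/369⌋ − ⌊5064/369⌋ = 14 − 13 = 1
n=44: ⌊(45·112+248)/369⌋ − ⌊(44·112+248)/369⌋ = ⌊5288/369⌋ − ⌊5176/369⌋ = 14 − 14 = 0
n=45: ⌊(46·112+248)/369⌋ − ⌊(45·112+248)/369⌋ = ⌊5400/369⌋ − ⌊5288/369⌋ = 14 − 14 = 0
n=46: ⌊(47·112+248)/369⌋ − ⌊(46·112+248)/369⌋ = ⌊5512/369⌋ − ⌊5400/369⌋ = 14 − 14 = 0
n=47: ⌊(48·112+248)/369⌋ − ⌊(47·112+248)/369⌋ = ⌊5624/369⌋ − ⌊5512/369⌋ = 15 − 14 = 1
n=48: ⌊(49·112+248)/369⌋ − ⌊(48·112+248)/369⌋ = ⌊5736/369⌋ − ⌊5624/369⌋ = 15 − 15 = 0
n=49: ⌊(50·112+248)/369⌋ − ⌊(49·112+248)/369⌋ = ⌊5848/369⌋ − ⌊5736/369⌋ = 15 − 15 = 0
n=50: ⌊(51·112+248)/369⌋ − ⌊(50·112+248)/369⌋ = ⌊5960/369⌋ − ⌊5848/369⌋ = 16 − 15 = 1
n=51: ⌊(52·112+248)/369⌋ − ⌊(51·112+248)/369⌋ = ⌊6072/369⌋ − ⌊5960/369⌋ = 16 − 16 = 0
n=52: ⌊(53·112+248)/369⌋ − ⌊(52·112+248)/369⌋ = ⌊6184/369⌋ − ⌊6072/369⌋ = 16 − 16 = 0
n=53: ⌊(54·112+248)/369⌋ − ⌊(53·112+248)/369⌋ = ⌊6296/369⌋ − ⌊6184/369⌋ = 17 − 16 = 1
n=54: ⌊(55·112+248)/369⌋ − ⌊(54·112+248)/369⌋ = ⌊6408/369⌋ − ⌊6296/369⌋ = 17 − 17 = 0
n=55: ⌊(56·112+248)/369⌋ − ⌊(55·112+248)/369⌋ = ⌊6520/369⌋ − ⌊6408/369⌋ = 17 − 17 = 0
n=56: ⌊(57·112+248)/369⌋ − ⌊(56·112+248)/369⌋ = ⌊6632/369⌋ − ⌊6520/369⌋ = 17 − 17 = 0
n=57: ⌊(58·112+248)/369⌋ − ⌊(57·112+248)/369⌋ = ⌊6744/369⌋ − ⌊6632/369⌋ = 18 − 17 = 1
n=58: ⌊(59·112+248)/369⌋ − ⌊(58·112+248)/369⌋ = ⌊6856/369⌋ − ⌊6744/369⌋ = 18 − 18 = 0
n=59: ⌊(60·112+248)/369⌋ − ⌊(59·112+248)/369⌋ = ⌊6968/369⌋ − ⌊6856/369⌋ = 18 − 18 = 0
n=60: ⌊(61·112+248)/369⌋ − ⌊(60·112+248)/369⌋ = ⌊7080/369⌋ − ⌊6968/369⌋ = 19 − 18 = 1
n=61: ⌊(62·112+248)/369⌋ − ⌊(61·112+248)/369⌋ = ⌊7192/369⌋ − ⌊7080/369⌋ = 19 − 19 = 0
n=62: ⌊(63·112+248)/369⌋ − ⌊(62·112+248)/369⌋ = ⌊7304/369⌋ − ⌊7192/369⌋ = 19 − 19 = 0
n=63: ⌊(64·112+248)/369⌋ − ⌊(63·112+248)/369⌋ = ⌊7416/369⌋ − ⌊7304/369⌋ = 20 − 19 = 1
n=64: ⌊(65·112+248)/369⌋ − ⌊(64·112+248)/369⌋ = ⌊7528/369⌋ − ⌊7416/369⌋ = 20 − 20 = 0
n=65: ⌊(66·112+248)/369⌋ − ⌊(65·112+248)/369⌋ = ⌊7640/369⌋ − ⌊7528/369⌋ = 20 − 20 = 0
n=66: ⌊(67·112+248)/369⌋ − ⌊(66·112+248)/369⌋ = ⌊7752/369⌋ − ⌊7640/369⌋ = 21 − 20 = 1
n=67: ⌊(68·112+248)/369⌋ − ⌊(67·112+248)/369⌋ = ⌊7864/369⌋ − ⌊7752/369⌋ = 21 − 21 = 0
n=68: ⌊(69·112+248)/369⌋ − ⌊(68·112+248)/369⌋ = ⌊7976/369⌋ − ⌊7864/369⌋ = 21 − 21 = 0
n=69: ⌊(70·112+248)/369⌋ − ⌊(69·112+248)/369⌋ = ⌊8088/369⌋ − ⌊7976/369⌋ = 21 − 21 = 0
n=70: ⌊(71·112+248)/369⌋ − ⌊(70·112+248)/369⌋ = ⌊8200/369⌋ − ⌊8088/369⌋ = 22 − 21 = 1
n=71: ⌊(72·112+248)/369⌋ − ⌊(71·112+248)/369⌋ = ⌊8312/369⌋ − ⌊8200/369⌋ = 22 − 22 = 0
n=72: ⌊(73·112+248)/369⌋ − ⌊(72·112+248)/369⌋ = ⌊8424/369⌋ − ⌊8312/369⌋ = 22 − 22 = 0
n=73: ⌊(74·112+248)/369⌋ − ⌊(73·112+248)/369⌋ = ⌊8536/369⌋ − ⌊8424/369⌋ = 23 − 22 = 1
n=74: ⌊(75·112+248)/369⌋ − ⌊(74·112+248)/369⌋ = ⌊8648/369⌋ − ⌊8536/369⌋ = 23 − 23 = 0
n=75: ⌊(76·112+248)/369⌋ − ⌊(75·112+248)/369⌋ = ⌊8760/369⌋ − ⌊8648/369⌋ = 23 − 23 = 0
n=76: ⌊(77·112+248)/369⌋ − ⌊(76·112+248)/369⌋ = ⌊8872/369⌋ − ⌊8760/369⌋ = 24 − 23 = 1
n=77: ⌊(78·112+248)/369⌋ − ⌊(77·112+248)/369⌋ = ⌊8984/369⌋ − ⌊8872/369⌋ = 24 − 24 = 0
n=78: ⌊(79·112+248)/369⌋ − ⌊(78·112+248)/369⌋ = ⌊9096/369⌋ − ⌊8984/369⌋ = 24 − 24 = 0
n=79: ⌊(80·112+248)/369⌋ − ⌊(79·112+248)/369⌋ = ⌊9208/369⌋ − ⌊9096/369⌋ = 24 − 24 = 0


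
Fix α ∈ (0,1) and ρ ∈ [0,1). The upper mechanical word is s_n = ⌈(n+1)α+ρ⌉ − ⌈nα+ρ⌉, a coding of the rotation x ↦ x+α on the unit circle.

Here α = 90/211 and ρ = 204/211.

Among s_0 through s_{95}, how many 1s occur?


41

#1s = Σ_{n=0}^{95} s_n = Σ_{n=0}^{95} (⌈(n+1)α+ρ⌉ − ⌈nα+ρ⌉)
the sum telescopes: every ⌈nα+ρ⌉ with 0 < n < 96 appears once with + and once with −, leaving ⌈96α+ρ⌉ − ⌈0·α+ρ⌉
96α + ρ = (96·90 + 204) / 211 = 8844/211
ρ = 204/211
⌈8844/211⌉ = 42,  ⌈204/211⌉ = 1
#1s = 42 − 1 = 41


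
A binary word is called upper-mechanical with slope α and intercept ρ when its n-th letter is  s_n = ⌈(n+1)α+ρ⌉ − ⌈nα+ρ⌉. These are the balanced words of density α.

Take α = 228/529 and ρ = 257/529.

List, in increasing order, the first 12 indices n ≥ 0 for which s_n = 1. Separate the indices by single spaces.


1 3 5 8 10 12 15 17 19 22 24 26

n=0: ⌈485/529⌉−⌈257/529⌉ = 1−1 = 0
n=1: ⌈713/529⌉−⌈485/529⌉ = 2−1 = 1  ← one
n=2: ⌈941/529⌉−⌈713/529⌉ = 2−2 = 0
n=3: ⌈1169/529⌉−⌈941/529⌉ = 3−2 = 1  ← one
n=4: ⌈1397/529⌉−⌈1169/529⌉ = 3−3 = 0
n=5: ⌈1625/529⌉−⌈1397/529⌉ = 4−3 = 1  ← one
n=6: ⌈1853/529⌉−⌈1625/529⌉ = 4−4 = 0
n=7: ⌈2081/529⌉−⌈1853/529⌉ = 4−4 = 0
n=8: ⌈2309/529⌉−⌈2081/529⌉ = 5−4 = 1  ← one
n=9: ⌈2537/529⌉−⌈2309/529⌉ = 5−5 = 0
n=10: ⌈2765/529⌉−⌈2537/529⌉ = 6−5 = 1  ← one
n=11: ⌈2993/529⌉−⌈2765/529⌉ = 6−6 = 0
n=12: ⌈3221/529⌉−⌈2993/529⌉ = 7−6 = 1  ← one
n=13: ⌈3449/529⌉−⌈3221/529⌉ = 7−7 = 0
n=14: ⌈3677/529⌉−⌈3449/529⌉ = 7−7 = 0
n=15: ⌈3905/529⌉−⌈3677/529⌉ = 8−7 = 1  ← one
n=16: ⌈4133/529⌉−⌈3905/529⌉ = 8−8 = 0
n=17: ⌈4361/529⌉−⌈4133/529⌉ = 9−8 = 1  ← one
n=18: ⌈4589/529⌉−⌈4361/529⌉ = 9−9 = 0
n=19: ⌈4817/529⌉−⌈4589/529⌉ = 10−9 = 1  ← one
n=20: ⌈5045/529⌉−⌈4817/529⌉ = 10−10 = 0
n=21: ⌈5273/529⌉−⌈5045/529⌉ = 10−10 = 0
n=22: ⌈5501/529⌉−⌈5273/529⌉ = 11−10 = 1  ← one
n=23: ⌈5729/529⌉−⌈5501/529⌉ = 11−11 = 0
n=24: ⌈5957/529⌉−⌈5729/529⌉ = 12−11 = 1  ← one
n=25: ⌈6185/529⌉−⌈5957/529⌉ = 12−12 = 0
n=26: ⌈6413/529⌉−⌈6185/529⌉ = 13−12 = 1  ← one
positions of the first 12 ones: 1 3 5 8 10 12 15 17 19 22 24 26


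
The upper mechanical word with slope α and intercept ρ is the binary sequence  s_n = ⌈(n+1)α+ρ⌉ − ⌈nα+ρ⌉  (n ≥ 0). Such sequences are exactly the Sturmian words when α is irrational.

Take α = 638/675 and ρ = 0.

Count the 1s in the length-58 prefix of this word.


55

#1s = Σ_{n=0}^{57} s_n = Σ_{n=0}^{57} (⌈(n+1)α+ρ⌉ − ⌈nα+ρ⌉)
the sum telescopes: every ⌈nα+ρ⌉ with 0 < n < 58 appears once with + and once with −, leaving ⌈58α+ρ⌉ − ⌈0·α+ρ⌉
58α + ρ = (58·638) / 675 = 37004/675
ρ = 0/675
⌈37004/675⌉ = 55,  ⌈0/675⌉ = 0
#1s = 55 − 0 = 55


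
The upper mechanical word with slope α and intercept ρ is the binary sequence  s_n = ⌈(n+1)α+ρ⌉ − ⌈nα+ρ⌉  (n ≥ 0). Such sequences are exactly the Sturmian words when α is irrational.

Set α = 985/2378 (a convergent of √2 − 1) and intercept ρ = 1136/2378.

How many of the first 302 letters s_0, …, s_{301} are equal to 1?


#1s = Σ_{n=0}^{301} s_n = Σ_{n=0}^{301} (⌈(n+1)α+ρ⌉ − ⌈nα+ρ⌉)
the sum telescopes: every ⌈nα+ρ⌉ with 0 < n < 302 appears once with + and once with −, leaving ⌈302α+ρ⌉ − ⌈0·α+ρ⌉
302α + ρ = (302·985 + 1136) / 2378 = 298606/2378
ρ = 1136/2378
⌈298606/2378⌉ = 126,  ⌈1136/2378⌉ = 1
#1s = 126 − 1 = 125

125


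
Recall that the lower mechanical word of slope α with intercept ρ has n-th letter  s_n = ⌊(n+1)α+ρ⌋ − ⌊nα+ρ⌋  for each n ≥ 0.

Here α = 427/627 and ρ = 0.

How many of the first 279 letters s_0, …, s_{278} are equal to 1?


190

#1s = Σ_{n=0}^{278} s_n = Σ_{n=0}^{278} (⌊(n+1)α+ρ⌋ − ⌊nα+ρ⌋)
the sum telescopes: every ⌊nα+ρ⌋ with 0 < n < 279 appears once with + and once with −, leaving ⌊279α+ρ⌋ − ⌊0·α+ρ⌋
279α + ρ = (279·427) / 627 = 119133/627
ρ = 0/627
⌊119133/627⌋ = 190,  ⌊0/627⌋ = 0
#1s = 190 − 0 = 190


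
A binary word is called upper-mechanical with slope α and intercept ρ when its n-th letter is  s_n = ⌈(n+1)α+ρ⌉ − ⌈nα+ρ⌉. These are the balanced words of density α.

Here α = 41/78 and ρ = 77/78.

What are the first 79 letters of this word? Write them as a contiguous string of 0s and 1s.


n=0: ⌈(1·41+77)/78⌉ − ⌈(0·41+77)/78⌉ = ⌈118/78⌉ − ⌈77/78⌉ = 2 − 1 = 1
n=1: ⌈(2·41+77)/78⌉ − ⌈(1·41+77)/78⌉ = ⌈159/78⌉ − ⌈118/78⌉ = 3 − 2 = 1
n=2: ⌈(3·41+77)/78⌉ − ⌈(2·41+77)/78⌉ = ⌈200/78⌉ − ⌈159/78⌉ = 3 − 3 = 0
n=3: ⌈(4·41+77)/78⌉ − ⌈(3·41+77)/78⌉ = ⌈241/78⌉ − ⌈200/78⌉ = 4 − 3 = 1
n=4: ⌈(5·41+77)/78⌉ − ⌈(4·41+77)/78⌉ = ⌈282/78⌉ − ⌈241/78⌉ = 4 − 4 = 0
n=5: ⌈(6·41+77)/78⌉ − ⌈(5·41+77)/78⌉ = ⌈323/78⌉ − ⌈282/78⌉ = 5 − 4 = 1
n=6: ⌈(7·41+77)/78⌉ − ⌈(6·41+77)/78⌉ = ⌈364/78⌉ − ⌈323/78⌉ = 5 − 5 = 0
n=7: ⌈(8·41+77)/78⌉ − ⌈(7·41+77)/78⌉ = ⌈405/78⌉ − ⌈364/78⌉ = 6 − 5 = 1
n=8: ⌈(9·41+77)/78⌉ − ⌈(8·41+77)/78⌉ = ⌈446/78⌉ − ⌈405/78⌉ = 6 − 6 = 0
n=9: ⌈(10·41+77)/78⌉ − ⌈(9·41+77)/78⌉ = ⌈487/78⌉ − ⌈446/78⌉ = 7 − 6 = 1
n=10: ⌈(11·41+77)/78⌉ − ⌈(10·41+77)/78⌉ = ⌈528/78⌉ − ⌈487/78⌉ = 7 − 7 = 0
n=11: ⌈(12·41+77)/78⌉ − ⌈(11·41+77)/78⌉ = ⌈569/78⌉ − ⌈528/78⌉ = 8 − 7 = 1
n=12: ⌈(13·41+77)/78⌉ − ⌈(12·41+77)/78⌉ = ⌈610/78⌉ − ⌈569/78⌉ = 8 − 8 = 0
n=13: ⌈(14·41+77)/78⌉ − ⌈(13·41+77)/78⌉ = ⌈651/78⌉ − ⌈610/78⌉ = 9 − 8 = 1
n=14: ⌈(15·41+77)/78⌉ − ⌈(14·41+77)/78⌉ = ⌈692/78⌉ − ⌈651/78⌉ = 9 − 9 = 0
n=15: ⌈(16·41+77)/78⌉ − ⌈(15·41+77)/78⌉ = ⌈733/78⌉ − ⌈692/78⌉ = 10 − 9 = 1
n=16: ⌈(17·41+77)/78⌉ − ⌈(16·41+77)/78⌉ = ⌈774/78⌉ − ⌈733/78⌉ = 10 − 10 = 0
n=17: ⌈(18·41+77)/78⌉ − ⌈(17·41+77)/78⌉ = ⌈815/78⌉ − ⌈774/78⌉ = 11 − 10 = 1
n=18: ⌈(19·41+77)/78⌉ − ⌈(18·41+77)/78⌉ = ⌈856/78⌉ − ⌈815/78⌉ = 11 − 11 = 0
n=19: ⌈(20·41+77)/78⌉ − ⌈(19·41+77)/78⌉ = ⌈897/78⌉ − ⌈856/78⌉ = 12 − 11 = 1
n=20: ⌈(21·41+77)/78⌉ − ⌈(20·41+77)/78⌉ = ⌈938/78⌉ − ⌈897/78⌉ = 13 − 12 = 1
n=21: ⌈(22·41+77)/78⌉ − ⌈(21·41+77)/78⌉ = ⌈979/78⌉ − ⌈938/78⌉ = 13 − 13 = 0
n=22: ⌈(23·41+77)/78⌉ − ⌈(22·41+77)/78⌉ = ⌈1020/78⌉ − ⌈979/78⌉ = 14 − 13 = 1
n=23: ⌈(24·41+77)/78⌉ − ⌈(23·41+77)/78⌉ = ⌈1061/78⌉ − ⌈1020/78⌉ = 14 − 14 = 0
n=24: ⌈(25·41+77)/78⌉ − ⌈(24·41+77)/78⌉ = ⌈1102/78⌉ − ⌈1061/78⌉ = 15 − 14 = 1
n=25: ⌈(26·41+77)/78⌉ − ⌈(25·41+77)/78⌉ = ⌈1143/78⌉ − ⌈1102/78⌉ = 15 − 15 = 0
n=26: ⌈(27·41+77)/78⌉ − ⌈(26·41+77)/78⌉ = ⌈1184/78⌉ − ⌈1143/78⌉ = 16 − 15 = 1
n=27: ⌈(28·41+77)/78⌉ − ⌈(27·41+77)/78⌉ = ⌈1225/78⌉ − ⌈1184/78⌉ = 16 − 16 = 0
n=28: ⌈(29·41+77)/78⌉ − ⌈(28·41+77)/78⌉ = ⌈1266/78⌉ − ⌈1225/78⌉ = 17 − 16 = 1
n=29: ⌈(30·41+77)/78⌉ − ⌈(29·41+77)/78⌉ = ⌈1307/78⌉ − ⌈1266/78⌉ = 17 − 17 = 0
n=30: ⌈(31·41+77)/78⌉ − ⌈(30·41+77)/78⌉ = ⌈1348/78⌉ − ⌈1307/78⌉ = 18 − 17 = 1
n=31: ⌈(32·41+77)/78⌉ − ⌈(31·41+77)/78⌉ = ⌈1389/78⌉ − ⌈1348/78⌉ = 18 − 18 = 0
n=32: ⌈(33·41+77)/78⌉ − ⌈(32·41+77)/78⌉ = ⌈1430/78⌉ − ⌈1389/78⌉ = 19 − 18 = 1
n=33: ⌈(34·41+77)/78⌉ − ⌈(33·41+77)/78⌉ = ⌈1471/78⌉ − ⌈1430/78⌉ = 19 − 19 = 0
n=34: ⌈(35·41+77)/78⌉ − ⌈(34·41+77)/78⌉ = ⌈1512/78⌉ − ⌈1471/78⌉ = 20 − 19 = 1
n=35: ⌈(36·41+77)/78⌉ − ⌈(35·41+77)/78⌉ = ⌈1553/78⌉ − ⌈1512/78⌉ = 20 − 20 = 0
n=36: ⌈(37·41+77)/78⌉ − ⌈(36·41+77)/78⌉ = ⌈1594/78⌉ − ⌈1553/78⌉ = 21 − 20 = 1
n=37: ⌈(38·41+77)/78⌉ − ⌈(37·41+77)/78⌉ = ⌈1635/78⌉ − ⌈1594/78⌉ = 21 − 21 = 0
n=38: ⌈(39·41+77)/78⌉ − ⌈(38·41+77)/78⌉ = ⌈1676/78⌉ − ⌈1635/78⌉ = 22 − 21 = 1
n=39: ⌈(40·41+77)/78⌉ − ⌈(39·41+77)/78⌉ = ⌈1717/78⌉ − ⌈1676/78⌉ = 23 − 22 = 1
n=40: ⌈(41·41+77)/78⌉ − ⌈(40·41+77)/78⌉ = ⌈1758/78⌉ − ⌈1717/78⌉ = 23 − 23 = 0
n=41: ⌈(42·41+77)/78⌉ − ⌈(41·41+77)/78⌉ = ⌈1799/78⌉ − ⌈1758/78⌉ = 24 − 23 = 1
n=42: ⌈(43·41+77)/78⌉ − ⌈(42·41+77)/78⌉ = ⌈1840/78⌉ − ⌈1799/78⌉ = 24 − 24 = 0
n=43: ⌈(44·41+77)/78⌉ − ⌈(43·41+77)/78⌉ = ⌈1881/78⌉ − ⌈1840/78⌉ = 25 − 24 = 1
n=44: ⌈(45·41+77)/78⌉ − ⌈(44·41+77)/78⌉ = ⌈1922/78⌉ − ⌈1881/78⌉ = 25 − 25 = 0
n=45: ⌈(46·41+77)/78⌉ − ⌈(45·41+77)/78⌉ = ⌈1963/78⌉ − ⌈1922/78⌉ = 26 − 25 = 1
n=46: ⌈(47·41+77)/78⌉ − ⌈(46·41+77)/78⌉ = ⌈2004/78⌉ − ⌈1963/78⌉ = 26 − 26 = 0
n=47: ⌈(48·41+77)/78⌉ − ⌈(47·41+77)/78⌉ = ⌈2045/78⌉ − ⌈2004/78⌉ = 27 − 26 = 1
n=48: ⌈(49·41+77)/78⌉ − ⌈(48·41+77)/78⌉ = ⌈2086/78⌉ − ⌈2045/78⌉ = 27 − 27 = 0
n=49: ⌈(50·41+77)/78⌉ − ⌈(49·41+77)/78⌉ = ⌈2127/78⌉ − ⌈2086/78⌉ = 28 − 27 = 1
n=50: ⌈(51·41+77)/78⌉ − ⌈(50·41+77)/78⌉ = ⌈2168/78⌉ − ⌈2127/78⌉ = 28 − 28 = 0
n=51: ⌈(52·41+77)/78⌉ − ⌈(51·41+77)/78⌉ = ⌈2209/78⌉ − ⌈2168/78⌉ = 29 − 28 = 1
n=52: ⌈(53·41+77)/78⌉ − ⌈(52·41+77)/78⌉ = ⌈2250/78⌉ − ⌈2209/78⌉ = 29 − 29 = 0
n=53: ⌈(54·41+77)/78⌉ − ⌈(53·41+77)/78⌉ = ⌈2291/78⌉ − ⌈2250/78⌉ = 30 − 29 = 1
n=54: ⌈(55·41+77)/78⌉ − ⌈(54·41+77)/78⌉ = ⌈2332/78⌉ − ⌈2291/78⌉ = 30 − 30 = 0
n=55: ⌈(56·41+77)/78⌉ − ⌈(55·41+77)/78⌉ = ⌈2373/78⌉ − ⌈2332/78⌉ = 31 − 30 = 1
n=56: ⌈(57·41+77)/78⌉ − ⌈(56·41+77)/78⌉ = ⌈2414/78⌉ − ⌈2373/78⌉ = 31 − 31 = 0
n=57: ⌈(58·41+77)/78⌉ − ⌈(57·41+77)/78⌉ = ⌈2455/78⌉ − ⌈2414/78⌉ = 32 − 31 = 1
n=58: ⌈(59·41+77)/78⌉ − ⌈(58·41+77)/78⌉ = ⌈2496/78⌉ − ⌈2455/78⌉ = 32 − 32 = 0
n=59: ⌈(60·41+77)/78⌉ − ⌈(59·41+77)/78⌉ = ⌈2537/78⌉ − ⌈2496/78⌉ = 33 − 32 = 1
n=60: ⌈(61·41+77)/78⌉ − ⌈(60·41+77)/78⌉ = ⌈2578/78⌉ − ⌈2537/78⌉ = 34 − 33 = 1
n=61: ⌈(62·41+77)/78⌉ − ⌈(61·41+77)/78⌉ = ⌈2619/78⌉ − ⌈2578/78⌉ = 34 − 34 = 0
n=62: ⌈(63·41+77)/78⌉ − ⌈(62·41+77)/78⌉ = ⌈2660/78⌉ − ⌈2619/78⌉ = 35 − 34 = 1
n=63: ⌈(64·41+77)/78⌉ − ⌈(63·41+77)/78⌉ = ⌈2701/78⌉ − ⌈2660/78⌉ = 35 − 35 = 0
n=64: ⌈(65·41+77)/78⌉ − ⌈(64·41+77)/78⌉ = ⌈2742/78⌉ − ⌈2701/78⌉ = 36 − 35 = 1
n=65: ⌈(66·41+77)/78⌉ − ⌈(65·41+77)/78⌉ = ⌈2783/78⌉ − ⌈2742/78⌉ = 36 − 36 = 0
n=66: ⌈(67·41+77)/78⌉ − ⌈(66·41+77)/78⌉ = ⌈2824/78⌉ − ⌈2783/78⌉ = 37 − 36 = 1
n=67: ⌈(68·41+77)/78⌉ − ⌈(67·41+77)/78⌉ = ⌈2865/78⌉ − ⌈2824/78⌉ = 37 − 37 = 0
n=68: ⌈(69·41+77)/78⌉ − ⌈(68·41+77)/78⌉ = ⌈2906/78⌉ − ⌈2865/78⌉ = 38 − 37 = 1
n=69: ⌈(70·41+77)/78⌉ − ⌈(69·41+77)/78⌉ = ⌈2947/78⌉ − ⌈2906/78⌉ = 38 − 38 = 0
n=70: ⌈(71·41+77)/78⌉ − ⌈(70·41+77)/78⌉ = ⌈2988/78⌉ − ⌈2947/78⌉ = 39 − 38 = 1
n=71: ⌈(72·41+77)/78⌉ − ⌈(71·41+77)/78⌉ = ⌈3029/78⌉ − ⌈2988/78⌉ = 39 − 39 = 0
n=72: ⌈(73·41+77)/78⌉ − ⌈(72·41+77)/78⌉ = ⌈3070/78⌉ − ⌈3029/78⌉ = 40 − 39 = 1
n=73: ⌈(74·41+77)/78⌉ − ⌈(73·41+77)/78⌉ = ⌈3111/78⌉ − ⌈3070/78⌉ = 40 − 40 = 0
n=74: ⌈(75·41+77)/78⌉ − ⌈(74·41+77)/78⌉ = ⌈3152/78⌉ − ⌈3111/78⌉ = 41 − 40 = 1
n=75: ⌈(76·41+77)/78⌉ − ⌈(75·41+77)/78⌉ = ⌈3193/78⌉ − ⌈3152/78⌉ = 41 − 41 = 0
n=76: ⌈(77·41+77)/78⌉ − ⌈(76·41+77)/78⌉ = ⌈3234/78⌉ − ⌈3193/78⌉ = 42 − 41 = 1
n=77: ⌈(78·41+77)/78⌉ − ⌈(77·41+77)/78⌉ = ⌈3275/78⌉ − ⌈3234/78⌉ = 42 − 42 = 0
n=78: ⌈(79·41+77)/78⌉ − ⌈(78·41+77)/78⌉ = ⌈3316/78⌉ − ⌈3275/78⌉ = 43 − 42 = 1

1101010101010101010110101010101010101011010101010101010101011010101010101010101


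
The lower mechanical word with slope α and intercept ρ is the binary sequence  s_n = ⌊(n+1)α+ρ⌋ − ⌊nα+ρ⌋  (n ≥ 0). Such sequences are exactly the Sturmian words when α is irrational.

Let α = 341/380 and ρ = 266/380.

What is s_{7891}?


(n+1)α + ρ = (7892·341 + 266) / 380 = 2691438/380
nα + ρ     = (7891·341 + 266) / 380 = 2691097/380
⌊2691438/380⌋ = 7082,  ⌊2691097/380⌋ = 7081
s_{7891} = 7082 − 7081 = 1

1


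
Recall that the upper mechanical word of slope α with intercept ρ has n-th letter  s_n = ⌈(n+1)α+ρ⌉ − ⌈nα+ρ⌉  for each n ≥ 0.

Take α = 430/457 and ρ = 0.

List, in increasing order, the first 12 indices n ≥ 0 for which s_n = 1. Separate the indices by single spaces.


n=0: ⌈430/457⌉−⌈0/457⌉ = 1−0 = 1  ← one
n=1: ⌈860/457⌉−⌈430/457⌉ = 2−1 = 1  ← one
n=2: ⌈1290/457⌉−⌈860/457⌉ = 3−2 = 1  ← one
n=3: ⌈1720/457⌉−⌈1290/457⌉ = 4−3 = 1  ← one
n=4: ⌈2150/457⌉−⌈1720/457⌉ = 5−4 = 1  ← one
n=5: ⌈2580/457⌉−⌈2150/457⌉ = 6−5 = 1  ← one
n=6: ⌈3010/457⌉−⌈2580/457⌉ = 7−6 = 1  ← one
n=7: ⌈3440/457⌉−⌈3010/457⌉ = 8−7 = 1  ← one
n=8: ⌈3870/457⌉−⌈3440/457⌉ = 9−8 = 1  ← one
n=9: ⌈4300/457⌉−⌈3870/457⌉ = 10−9 = 1  ← one
n=10: ⌈4730/457⌉−⌈4300/457⌉ = 11−10 = 1  ← one
n=11: ⌈5160/457⌉−⌈4730/457⌉ = 12−11 = 1  ← one
positions of the first 12 ones: 0 1 2 3 4 5 6 7 8 9 10 11

0 1 2 3 4 5 6 7 8 9 10 11


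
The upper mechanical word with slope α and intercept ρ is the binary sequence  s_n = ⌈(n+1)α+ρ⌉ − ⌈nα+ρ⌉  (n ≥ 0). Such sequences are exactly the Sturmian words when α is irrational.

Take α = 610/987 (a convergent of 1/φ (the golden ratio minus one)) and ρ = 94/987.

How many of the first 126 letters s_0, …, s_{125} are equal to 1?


#1s = Σ_{n=0}^{125} s_n = Σ_{n=0}^{125} (⌈(n+1)α+ρ⌉ − ⌈nα+ρ⌉)
the sum telescopes: every ⌈nα+ρ⌉ with 0 < n < 126 appears once with + and once with −, leaving ⌈126α+ρ⌉ − ⌈0·α+ρ⌉
126α + ρ = (126·610 + 94) / 987 = 76954/987
ρ = 94/987
⌈76954/987⌉ = 78,  ⌈94/987⌉ = 1
#1s = 78 − 1 = 77

77


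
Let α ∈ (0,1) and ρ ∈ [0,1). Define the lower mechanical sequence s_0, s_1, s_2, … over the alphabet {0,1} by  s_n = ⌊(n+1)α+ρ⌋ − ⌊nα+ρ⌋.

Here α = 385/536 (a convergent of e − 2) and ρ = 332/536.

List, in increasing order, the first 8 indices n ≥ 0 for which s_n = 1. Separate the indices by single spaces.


0 1 3 4 6 7 8 10

n=0: ⌊717/536⌋−⌊332/536⌋ = 1−0 = 1  ← one
n=1: ⌊1102/536⌋−⌊717/536⌋ = 2−1 = 1  ← one
n=2: ⌊1487/536⌋−⌊1102/536⌋ = 2−2 = 0
n=3: ⌊1872/536⌋−⌊1487/536⌋ = 3−2 = 1  ← one
n=4: ⌊2257/536⌋−⌊1872/536⌋ = 4−3 = 1  ← one
n=5: ⌊2642/536⌋−⌊2257/536⌋ = 4−4 = 0
n=6: ⌊3027/536⌋−⌊2642/536⌋ = 5−4 = 1  ← one
n=7: ⌊3412/536⌋−⌊3027/536⌋ = 6−5 = 1  ← one
n=8: ⌊3797/536⌋−⌊3412/536⌋ = 7−6 = 1  ← one
n=9: ⌊4182/536⌋−⌊3797/536⌋ = 7−7 = 0
n=10: ⌊4567/536⌋−⌊4182/536⌋ = 8−7 = 1  ← one
positions of the first 8 ones: 0 1 3 4 6 7 8 10
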